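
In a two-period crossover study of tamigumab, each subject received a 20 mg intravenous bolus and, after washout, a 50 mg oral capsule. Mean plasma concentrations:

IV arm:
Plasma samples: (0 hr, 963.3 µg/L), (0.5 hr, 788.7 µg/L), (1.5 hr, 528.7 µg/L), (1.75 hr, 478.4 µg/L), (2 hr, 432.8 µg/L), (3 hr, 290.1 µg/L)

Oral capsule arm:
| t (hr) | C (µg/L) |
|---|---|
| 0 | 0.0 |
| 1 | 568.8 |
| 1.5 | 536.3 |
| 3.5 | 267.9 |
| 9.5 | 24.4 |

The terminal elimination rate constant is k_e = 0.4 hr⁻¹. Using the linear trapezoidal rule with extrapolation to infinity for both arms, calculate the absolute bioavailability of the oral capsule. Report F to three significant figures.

F = 0.380

Trapezoidal AUC_0→3 (IV):
  [0→0.5]: (963.3+788.7)/2 × 0.5 = 438.0
  [0.5→1.5]: (788.7+528.7)/2 × 1 = 658.7
  [1.5→1.75]: (528.7+478.4)/2 × 0.25 = 125.8875
  [1.75→2]: (478.4+432.8)/2 × 0.25 = 113.9
  [2→3]: (432.8+290.1)/2 × 1 = 361.45
  Sum = 1697.9375 µg/L·hr
IV tail: 290.1/0.4 = 725.250; AUC_iv,0→∞ = 1697.9375 + 725.250 = 2423.1875 µg/L·hr
Trapezoidal AUC_0→9.5 (oral capsule):
  [0→1]: (0.0+568.8)/2 × 1 = 284.4
  [1→1.5]: (568.8+536.3)/2 × 0.5 = 276.275
  [1.5→3.5]: (536.3+267.9)/2 × 2 = 804.2
  [3.5→9.5]: (267.9+24.4)/2 × 6 = 876.9
  Sum = 2241.775 µg/L·hr
oral capsule tail: 24.4/0.4 = 61.000; AUC_ev,0→∞ = 2241.775 + 61.000 = 2302.775 µg/L·hr
F = (AUC_ev/D_ev)/(AUC_iv/D_iv) = (2302.775/50)/(2423.1875/20) = 46.0555/121.159 = 0.3801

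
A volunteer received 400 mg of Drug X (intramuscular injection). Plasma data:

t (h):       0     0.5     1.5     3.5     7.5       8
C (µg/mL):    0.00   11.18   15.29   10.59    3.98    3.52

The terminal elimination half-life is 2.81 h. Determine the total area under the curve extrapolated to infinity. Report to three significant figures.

AUC = 87.2 µg/mL·h

Trapezoidal AUC_0→8:
  [0→0.5]: (0.00+11.18)/2 × 0.5 = 2.795
  [0.5→1.5]: (11.18+15.29)/2 × 1 = 13.235
  [1.5→3.5]: (15.29+10.59)/2 × 2 = 25.88
  [3.5→7.5]: (10.59+3.98)/2 × 4 = 29.14
  [7.5→8]: (3.98+3.52)/2 × 0.5 = 1.875
  Sum = 72.925 µg/mL·h
k_e = ln2 / t½ = 0.693147 / 2.81 = 0.2467 h^-1
Extrapolated tail: C_last / k_e = 3.52 / 0.2467 = 14.268
AUC_0→∞ = 72.925 + 14.268 = 87.193 µg/mL·h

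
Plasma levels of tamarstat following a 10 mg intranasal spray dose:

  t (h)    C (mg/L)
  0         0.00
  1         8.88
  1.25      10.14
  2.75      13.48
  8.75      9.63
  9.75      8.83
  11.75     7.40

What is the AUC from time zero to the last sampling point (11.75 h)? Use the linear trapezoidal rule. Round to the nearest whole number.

Trapezoidal AUC_0→11.75:
  [0→1]: (0.00+8.88)/2 × 1 = 4.44
  [1→1.25]: (8.88+10.14)/2 × 0.25 = 2.3775
  [1.25→2.75]: (10.14+13.48)/2 × 1.5 = 17.715
  [2.75→8.75]: (13.48+9.63)/2 × 6 = 69.33
  [8.75→9.75]: (9.63+8.83)/2 × 1 = 9.23
  [9.75→11.75]: (8.83+7.40)/2 × 2 = 16.23
  Sum = 119.3225 mg/L·h

AUC = 119 mg/L·h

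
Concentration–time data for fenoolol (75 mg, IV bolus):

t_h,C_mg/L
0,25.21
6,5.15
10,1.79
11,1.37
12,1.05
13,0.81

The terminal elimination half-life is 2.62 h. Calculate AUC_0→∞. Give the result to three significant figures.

Trapezoidal AUC_0→13:
  [0→6]: (25.21+5.15)/2 × 6 = 91.08
  [6→10]: (5.15+1.79)/2 × 4 = 13.88
  [10→11]: (1.79+1.37)/2 × 1 = 1.58
  [11→12]: (1.37+1.05)/2 × 1 = 1.21
  [12→13]: (1.05+0.81)/2 × 1 = 0.93
  Sum = 108.68 mg/L·h
k_e = ln2 / t½ = 0.693147 / 2.62 = 0.2646 h^-1
Extrapolated tail: C_last / k_e = 0.81 / 0.2646 = 3.061
AUC_0→∞ = 108.68 + 3.061 = 111.741 mg/L·h

AUC = 112 mg/L·h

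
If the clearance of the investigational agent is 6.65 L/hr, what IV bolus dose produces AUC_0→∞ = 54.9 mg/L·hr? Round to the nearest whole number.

Dose = 365 mg

Dose_iv = CL × AUC_0→∞
     = 6.65 × 54.9 = 365.085 mg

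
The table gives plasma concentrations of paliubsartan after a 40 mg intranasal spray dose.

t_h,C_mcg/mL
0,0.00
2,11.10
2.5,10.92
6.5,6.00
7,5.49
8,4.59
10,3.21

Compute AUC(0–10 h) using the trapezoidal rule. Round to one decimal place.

AUC = 66.2 mcg/mL·h

Trapezoidal AUC_0→10:
  [0→2]: (0.00+11.10)/2 × 2 = 11.1
  [2→2.5]: (11.10+10.92)/2 × 0.5 = 5.505
  [2.5→6.5]: (10.92+6.00)/2 × 4 = 33.84
  [6.5→7]: (6.00+5.49)/2 × 0.5 = 2.8725
  [7→8]: (5.49+4.59)/2 × 1 = 5.04
  [8→10]: (4.59+3.21)/2 × 2 = 7.8
  Sum = 66.1575 mcg/mL·h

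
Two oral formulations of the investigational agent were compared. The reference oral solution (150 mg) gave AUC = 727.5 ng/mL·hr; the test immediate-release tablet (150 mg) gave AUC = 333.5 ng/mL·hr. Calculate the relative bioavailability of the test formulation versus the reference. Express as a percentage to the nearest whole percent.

F_rel = 46%

F_rel = (AUC_test/D_test) / (AUC_ref/D_ref)
      = (333.5/150) / (727.5/150)
      = 2.22333 / 4.85 = 0.4584 = 45.84%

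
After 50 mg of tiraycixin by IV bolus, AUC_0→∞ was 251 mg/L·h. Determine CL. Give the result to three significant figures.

CL = 0.199 L/h

CL = Dose_iv / AUC_0→∞
   = 50 / 251 = 0.199203 L/h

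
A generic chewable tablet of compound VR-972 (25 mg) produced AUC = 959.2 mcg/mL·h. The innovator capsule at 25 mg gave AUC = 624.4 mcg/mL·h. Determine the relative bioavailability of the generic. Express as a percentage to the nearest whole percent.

F_rel = 154%

F_rel = (AUC_test/D_test) / (AUC_ref/D_ref)
      = (959.2/25) / (624.4/25)
      = 38.368 / 24.976 = 1.5362 = 153.62%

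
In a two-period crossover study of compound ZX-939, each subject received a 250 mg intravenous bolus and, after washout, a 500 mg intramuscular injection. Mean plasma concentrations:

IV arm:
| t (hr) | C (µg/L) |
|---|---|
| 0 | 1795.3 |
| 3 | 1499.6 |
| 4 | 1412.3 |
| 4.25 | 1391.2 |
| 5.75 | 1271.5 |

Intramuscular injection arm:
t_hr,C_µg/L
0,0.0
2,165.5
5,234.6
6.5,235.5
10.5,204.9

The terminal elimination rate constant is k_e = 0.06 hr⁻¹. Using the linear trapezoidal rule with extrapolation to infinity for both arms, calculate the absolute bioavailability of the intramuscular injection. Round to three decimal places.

F = 0.090

Trapezoidal AUC_0→5.75 (IV):
  [0→3]: (1795.3+1499.6)/2 × 3 = 4942.35
  [3→4]: (1499.6+1412.3)/2 × 1 = 1455.95
  [4→4.25]: (1412.3+1391.2)/2 × 0.25 = 350.4375
  [4.25→5.75]: (1391.2+1271.5)/2 × 1.5 = 1997.025
  Sum = 8745.7625 µg/L·hr
IV tail: 1271.5/0.06 = 21191.667; AUC_iv,0→∞ = 8745.7625 + 21191.667 = 29937.4295 µg/L·hr
Trapezoidal AUC_0→10.5 (intramuscular injection):
  [0→2]: (0.0+165.5)/2 × 2 = 165.5
  [2→5]: (165.5+234.6)/2 × 3 = 600.15
  [5→6.5]: (234.6+235.5)/2 × 1.5 = 352.575
  [6.5→10.5]: (235.5+204.9)/2 × 4 = 880.8
  Sum = 1999.025 µg/L·hr
intramuscular injection tail: 204.9/0.06 = 3415.000; AUC_ev,0→∞ = 1999.025 + 3415.000 = 5414.025 µg/L·hr
F = (AUC_ev/D_ev)/(AUC_iv/D_iv) = (5414.025/500)/(29937.4295/250) = 10.82805/119.75 = 0.0904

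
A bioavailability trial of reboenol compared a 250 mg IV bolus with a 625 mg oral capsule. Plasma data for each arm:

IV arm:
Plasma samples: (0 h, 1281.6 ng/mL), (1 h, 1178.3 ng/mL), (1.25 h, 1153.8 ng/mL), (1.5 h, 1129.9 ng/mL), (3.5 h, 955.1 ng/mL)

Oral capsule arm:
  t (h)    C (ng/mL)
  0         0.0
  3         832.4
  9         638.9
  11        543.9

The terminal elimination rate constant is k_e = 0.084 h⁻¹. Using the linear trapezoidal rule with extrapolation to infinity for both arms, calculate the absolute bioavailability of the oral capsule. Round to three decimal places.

Trapezoidal AUC_0→3.5 (IV):
  [0→1]: (1281.6+1178.3)/2 × 1 = 1229.95
  [1→1.25]: (1178.3+1153.8)/2 × 0.25 = 291.5125
  [1.25→1.5]: (1153.8+1129.9)/2 × 0.25 = 285.4625
  [1.5→3.5]: (1129.9+955.1)/2 × 2 = 2085.0
  Sum = 3891.925 ng/mL·h
IV tail: 955.1/0.084 = 11370.238; AUC_iv,0→∞ = 3891.925 + 11370.238 = 15262.163 ng/mL·h
Trapezoidal AUC_0→11 (oral capsule):
  [0→3]: (0.0+832.4)/2 × 3 = 1248.6
  [3→9]: (832.4+638.9)/2 × 6 = 4413.9
  [9→11]: (638.9+543.9)/2 × 2 = 1182.8
  Sum = 6845.3 ng/mL·h
oral capsule tail: 543.9/0.084 = 6475.000; AUC_ev,0→∞ = 6845.3 + 6475.000 = 13320.3 ng/mL·h
F = (AUC_ev/D_ev)/(AUC_iv/D_iv) = (13320.3/625)/(15262.163/250) = 21.31248/61.048652 = 0.3491

F = 0.349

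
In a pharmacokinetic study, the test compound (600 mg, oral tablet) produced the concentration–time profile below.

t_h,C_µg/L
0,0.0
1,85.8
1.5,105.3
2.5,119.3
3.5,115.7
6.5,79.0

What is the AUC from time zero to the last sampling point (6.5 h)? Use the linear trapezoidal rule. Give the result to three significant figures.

Trapezoidal AUC_0→6.5:
  [0→1]: (0.0+85.8)/2 × 1 = 42.9
  [1→1.5]: (85.8+105.3)/2 × 0.5 = 47.775
  [1.5→2.5]: (105.3+119.3)/2 × 1 = 112.3
  [2.5→3.5]: (119.3+115.7)/2 × 1 = 117.5
  [3.5→6.5]: (115.7+79.0)/2 × 3 = 292.05
  Sum = 612.525 µg/L·h

AUC = 613 µg/L·h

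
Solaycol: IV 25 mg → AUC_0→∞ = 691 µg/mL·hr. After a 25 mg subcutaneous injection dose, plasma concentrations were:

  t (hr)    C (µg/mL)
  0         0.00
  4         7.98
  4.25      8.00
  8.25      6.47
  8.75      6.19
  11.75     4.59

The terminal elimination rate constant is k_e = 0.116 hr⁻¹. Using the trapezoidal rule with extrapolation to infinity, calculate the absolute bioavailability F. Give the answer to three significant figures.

Trapezoidal AUC_0→11.75 (subcutaneous injection):
  [0→4]: (0.00+7.98)/2 × 4 = 15.96
  [4→4.25]: (7.98+8.00)/2 × 0.25 = 1.9975
  [4.25→8.25]: (8.00+6.47)/2 × 4 = 28.94
  [8.25→8.75]: (6.47+6.19)/2 × 0.5 = 3.165
  [8.75→11.75]: (6.19+4.59)/2 × 3 = 16.17
  Sum = 66.2325 µg/mL·hr
Tail: C_last/k_e = 4.59/0.116 = 39.569
AUC_0→∞ (subcutaneous injection) = 66.2325 + 39.569 = 105.8015 µg/mL·hr
F = (AUC_ev/D_ev)/(AUC_iv/D_iv) = (105.8015/25)/(691/25) = 4.23206/27.64 = 0.1531

F = 0.153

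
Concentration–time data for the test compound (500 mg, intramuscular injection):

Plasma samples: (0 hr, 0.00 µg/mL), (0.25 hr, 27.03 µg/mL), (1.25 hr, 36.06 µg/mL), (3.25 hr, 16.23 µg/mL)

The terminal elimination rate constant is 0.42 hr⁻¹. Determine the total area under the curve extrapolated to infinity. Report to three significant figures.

AUC = 126 µg/mL·hr

Trapezoidal AUC_0→3.25:
  [0→0.25]: (0.00+27.03)/2 × 0.25 = 3.37875
  [0.25→1.25]: (27.03+36.06)/2 × 1 = 31.545
  [1.25→3.25]: (36.06+16.23)/2 × 2 = 52.29
  Sum = 87.21375 µg/mL·hr
Extrapolated tail: C_last / k_e = 16.23 / 0.42 = 38.643
AUC_0→∞ = 87.21375 + 38.643 = 125.85675 µg/mL·hr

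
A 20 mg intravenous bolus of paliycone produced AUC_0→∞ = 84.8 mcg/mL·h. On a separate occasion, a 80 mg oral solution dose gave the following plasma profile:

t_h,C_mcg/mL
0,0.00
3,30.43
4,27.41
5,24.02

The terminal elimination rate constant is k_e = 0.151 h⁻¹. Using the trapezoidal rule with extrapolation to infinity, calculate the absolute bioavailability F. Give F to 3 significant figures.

Trapezoidal AUC_0→5 (oral solution):
  [0→3]: (0.00+30.43)/2 × 3 = 45.645
  [3→4]: (30.43+27.41)/2 × 1 = 28.92
  [4→5]: (27.41+24.02)/2 × 1 = 25.715
  Sum = 100.28 mcg/mL·h
Tail: C_last/k_e = 24.02/0.151 = 159.073
AUC_0→∞ (oral solution) = 100.28 + 159.073 = 259.353 mcg/mL·h
F = (AUC_ev/D_ev)/(AUC_iv/D_iv) = (259.353/80)/(84.8/20) = 3.2419125/4.24 = 0.7646

F = 0.765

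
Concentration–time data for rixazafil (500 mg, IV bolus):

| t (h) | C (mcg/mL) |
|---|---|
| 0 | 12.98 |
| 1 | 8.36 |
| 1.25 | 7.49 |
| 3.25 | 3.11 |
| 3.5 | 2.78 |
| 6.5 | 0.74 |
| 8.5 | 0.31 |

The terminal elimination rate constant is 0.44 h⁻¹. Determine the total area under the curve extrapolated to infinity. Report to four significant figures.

AUC = 31.02 mcg/mL·h

Trapezoidal AUC_0→8.5:
  [0→1]: (12.98+8.36)/2 × 1 = 10.67
  [1→1.25]: (8.36+7.49)/2 × 0.25 = 1.98125
  [1.25→3.25]: (7.49+3.11)/2 × 2 = 10.6
  [3.25→3.5]: (3.11+2.78)/2 × 0.25 = 0.73625
  [3.5→6.5]: (2.78+0.74)/2 × 3 = 5.28
  [6.5→8.5]: (0.74+0.31)/2 × 2 = 1.05
  Sum = 30.3175 mcg/mL·h
Extrapolated tail: C_last / k_e = 0.31 / 0.44 = 0.705
AUC_0→∞ = 30.3175 + 0.705 = 31.0225 mcg/mL·h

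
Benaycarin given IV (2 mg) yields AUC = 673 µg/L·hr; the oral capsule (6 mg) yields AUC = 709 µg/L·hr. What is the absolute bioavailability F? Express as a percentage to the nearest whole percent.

F = (AUC_ev / D_ev) / (AUC_iv / D_iv)
  = (709/6) / (673/2)
  = 118.167 / 336.5 = 0.3512
  = 35.12%

F = 35%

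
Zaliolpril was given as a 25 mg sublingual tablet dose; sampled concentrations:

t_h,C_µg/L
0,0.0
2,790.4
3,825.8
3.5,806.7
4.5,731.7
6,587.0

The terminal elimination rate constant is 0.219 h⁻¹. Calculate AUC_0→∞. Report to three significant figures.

Trapezoidal AUC_0→6:
  [0→2]: (0.0+790.4)/2 × 2 = 790.4
  [2→3]: (790.4+825.8)/2 × 1 = 808.1
  [3→3.5]: (825.8+806.7)/2 × 0.5 = 408.125
  [3.5→4.5]: (806.7+731.7)/2 × 1 = 769.2
  [4.5→6]: (731.7+587.0)/2 × 1.5 = 989.025
  Sum = 3764.85 µg/L·h
Extrapolated tail: C_last / k_e = 587.0 / 0.219 = 2680.365
AUC_0→∞ = 3764.85 + 2680.365 = 6445.215 µg/L·h

AUC = 6450 µg/L·h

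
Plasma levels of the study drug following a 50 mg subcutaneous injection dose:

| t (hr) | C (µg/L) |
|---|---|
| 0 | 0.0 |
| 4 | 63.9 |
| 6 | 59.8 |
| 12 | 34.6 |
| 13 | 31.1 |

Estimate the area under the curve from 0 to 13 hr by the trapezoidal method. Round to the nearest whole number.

Trapezoidal AUC_0→13:
  [0→4]: (0.0+63.9)/2 × 4 = 127.8
  [4→6]: (63.9+59.8)/2 × 2 = 123.7
  [6→12]: (59.8+34.6)/2 × 6 = 283.2
  [12→13]: (34.6+31.1)/2 × 1 = 32.85
  Sum = 567.55 µg/L·hr

AUC = 568 µg/L·hr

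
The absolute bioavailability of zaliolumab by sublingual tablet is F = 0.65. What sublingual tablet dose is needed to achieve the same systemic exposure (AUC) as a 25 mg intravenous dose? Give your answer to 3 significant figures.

For equal systemic exposure: F × D_ev = D_iv
D_ev = D_iv / F = 25 / 0.65 = 38.4615 mg

D_sublingual = 38.5 mg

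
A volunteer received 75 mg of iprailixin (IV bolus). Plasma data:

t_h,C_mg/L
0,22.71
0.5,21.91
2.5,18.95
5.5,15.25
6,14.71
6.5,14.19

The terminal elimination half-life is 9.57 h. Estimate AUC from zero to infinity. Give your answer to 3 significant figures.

Trapezoidal AUC_0→6.5:
  [0→0.5]: (22.71+21.91)/2 × 0.5 = 11.155
  [0.5→2.5]: (21.91+18.95)/2 × 2 = 40.86
  [2.5→5.5]: (18.95+15.25)/2 × 3 = 51.3
  [5.5→6]: (15.25+14.71)/2 × 0.5 = 7.49
  [6→6.5]: (14.71+14.19)/2 × 0.5 = 7.225
  Sum = 118.03 mg/L·h
k_e = ln2 / t½ = 0.693147 / 9.57 = 0.0724 h^-1
Extrapolated tail: C_last / k_e = 14.19 / 0.0724 = 195.994
AUC_0→∞ = 118.03 + 195.994 = 314.024 mg/L·h

AUC = 314 mg/L·h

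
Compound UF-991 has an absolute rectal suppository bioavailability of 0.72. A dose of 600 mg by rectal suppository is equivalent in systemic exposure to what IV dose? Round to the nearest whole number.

D_iv = 432 mg

Systemic exposure from an extravascular dose = F × D_ev, so the equivalent IV dose is F × D_ev.
D_iv = F × D_ev = 0.72 × 600 = 432 mg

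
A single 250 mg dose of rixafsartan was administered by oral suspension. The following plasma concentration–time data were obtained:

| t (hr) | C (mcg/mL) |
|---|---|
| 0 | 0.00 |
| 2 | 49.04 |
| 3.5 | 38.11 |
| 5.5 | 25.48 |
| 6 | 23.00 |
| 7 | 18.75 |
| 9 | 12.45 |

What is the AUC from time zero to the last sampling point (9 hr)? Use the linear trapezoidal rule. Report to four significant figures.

AUC = 242.2 mcg/mL·hr

Trapezoidal AUC_0→9:
  [0→2]: (0.00+49.04)/2 × 2 = 49.04
  [2→3.5]: (49.04+38.11)/2 × 1.5 = 65.3625
  [3.5→5.5]: (38.11+25.48)/2 × 2 = 63.59
  [5.5→6]: (25.48+23.00)/2 × 0.5 = 12.12
  [6→7]: (23.00+18.75)/2 × 1 = 20.875
  [7→9]: (18.75+12.45)/2 × 2 = 31.2
  Sum = 242.1875 mcg/mL·hr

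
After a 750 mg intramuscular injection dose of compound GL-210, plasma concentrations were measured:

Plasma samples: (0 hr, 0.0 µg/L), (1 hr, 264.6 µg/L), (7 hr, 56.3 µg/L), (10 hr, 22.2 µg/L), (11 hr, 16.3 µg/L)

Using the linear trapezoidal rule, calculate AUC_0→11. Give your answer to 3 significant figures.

Trapezoidal AUC_0→11:
  [0→1]: (0.0+264.6)/2 × 1 = 132.3
  [1→7]: (264.6+56.3)/2 × 6 = 962.7
  [7→10]: (56.3+22.2)/2 × 3 = 117.75
  [10→11]: (22.2+16.3)/2 × 1 = 19.25
  Sum = 1232.0 µg/L·hr

AUC = 1230 µg/L·hr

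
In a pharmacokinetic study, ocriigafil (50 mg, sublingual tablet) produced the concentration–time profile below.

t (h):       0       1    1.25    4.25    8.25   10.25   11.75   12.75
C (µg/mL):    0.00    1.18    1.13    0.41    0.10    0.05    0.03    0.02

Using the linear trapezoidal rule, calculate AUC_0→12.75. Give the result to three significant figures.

Trapezoidal AUC_0→12.75:
  [0→1]: (0.00+1.18)/2 × 1 = 0.59
  [1→1.25]: (1.18+1.13)/2 × 0.25 = 0.28875
  [1.25→4.25]: (1.13+0.41)/2 × 3 = 2.31
  [4.25→8.25]: (0.41+0.10)/2 × 4 = 1.02
  [8.25→10.25]: (0.10+0.05)/2 × 2 = 0.15
  [10.25→11.75]: (0.05+0.03)/2 × 1.5 = 0.06
  [11.75→12.75]: (0.03+0.02)/2 × 1 = 0.025
  Sum = 4.44375 µg/mL·h

AUC = 4.44 µg/mL·h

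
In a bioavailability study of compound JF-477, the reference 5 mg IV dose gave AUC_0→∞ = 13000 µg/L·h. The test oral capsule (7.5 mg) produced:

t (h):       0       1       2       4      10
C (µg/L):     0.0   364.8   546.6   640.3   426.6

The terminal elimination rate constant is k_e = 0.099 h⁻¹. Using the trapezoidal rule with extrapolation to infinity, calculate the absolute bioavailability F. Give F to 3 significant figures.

Trapezoidal AUC_0→10 (oral capsule):
  [0→1]: (0.0+364.8)/2 × 1 = 182.4
  [1→2]: (364.8+546.6)/2 × 1 = 455.7
  [2→4]: (546.6+640.3)/2 × 2 = 1186.9
  [4→10]: (640.3+426.6)/2 × 6 = 3200.7
  Sum = 5025.7 µg/L·h
Tail: C_last/k_e = 426.6/0.099 = 4309.091
AUC_0→∞ (oral capsule) = 5025.7 + 4309.091 = 9334.791 µg/L·h
F = (AUC_ev/D_ev)/(AUC_iv/D_iv) = (9334.791/7.5)/(13000/5) = 1244.6388/2600 = 0.4787

F = 0.479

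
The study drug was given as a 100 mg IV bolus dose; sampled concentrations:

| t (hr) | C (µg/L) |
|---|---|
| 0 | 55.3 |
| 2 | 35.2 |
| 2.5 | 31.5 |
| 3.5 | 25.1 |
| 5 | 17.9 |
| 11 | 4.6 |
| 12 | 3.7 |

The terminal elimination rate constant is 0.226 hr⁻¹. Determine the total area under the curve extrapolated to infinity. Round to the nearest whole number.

Trapezoidal AUC_0→12:
  [0→2]: (55.3+35.2)/2 × 2 = 90.5
  [2→2.5]: (35.2+31.5)/2 × 0.5 = 16.675
  [2.5→3.5]: (31.5+25.1)/2 × 1 = 28.3
  [3.5→5]: (25.1+17.9)/2 × 1.5 = 32.25
  [5→11]: (17.9+4.6)/2 × 6 = 67.5
  [11→12]: (4.6+3.7)/2 × 1 = 4.15
  Sum = 239.375 µg/L·hr
Extrapolated tail: C_last / k_e = 3.7 / 0.226 = 16.372
AUC_0→∞ = 239.375 + 16.372 = 255.747 µg/L·hr

AUC = 256 µg/L·hr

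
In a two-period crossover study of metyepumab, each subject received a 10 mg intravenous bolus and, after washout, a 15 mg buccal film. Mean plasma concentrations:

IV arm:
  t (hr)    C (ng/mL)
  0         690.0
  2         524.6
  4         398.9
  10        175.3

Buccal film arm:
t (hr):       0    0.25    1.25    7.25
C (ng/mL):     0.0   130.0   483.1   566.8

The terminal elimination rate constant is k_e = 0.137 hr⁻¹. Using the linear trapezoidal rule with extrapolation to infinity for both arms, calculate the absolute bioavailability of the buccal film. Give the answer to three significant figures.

Trapezoidal AUC_0→10 (IV):
  [0→2]: (690.0+524.6)/2 × 2 = 1214.6
  [2→4]: (524.6+398.9)/2 × 2 = 923.5
  [4→10]: (398.9+175.3)/2 × 6 = 1722.6
  Sum = 3860.7 ng/mL·hr
IV tail: 175.3/0.137 = 1279.562; AUC_iv,0→∞ = 3860.7 + 1279.562 = 5140.262 ng/mL·hr
Trapezoidal AUC_0→7.25 (buccal film):
  [0→0.25]: (0.0+130.0)/2 × 0.25 = 16.25
  [0.25→1.25]: (130.0+483.1)/2 × 1 = 306.55
  [1.25→7.25]: (483.1+566.8)/2 × 6 = 3149.7
  Sum = 3472.5 ng/mL·hr
buccal film tail: 566.8/0.137 = 4137.226; AUC_ev,0→∞ = 3472.5 + 4137.226 = 7609.726 ng/mL·hr
F = (AUC_ev/D_ev)/(AUC_iv/D_iv) = (7609.726/15)/(5140.262/10) = 507.315/514.0262 = 0.9869

F = 0.987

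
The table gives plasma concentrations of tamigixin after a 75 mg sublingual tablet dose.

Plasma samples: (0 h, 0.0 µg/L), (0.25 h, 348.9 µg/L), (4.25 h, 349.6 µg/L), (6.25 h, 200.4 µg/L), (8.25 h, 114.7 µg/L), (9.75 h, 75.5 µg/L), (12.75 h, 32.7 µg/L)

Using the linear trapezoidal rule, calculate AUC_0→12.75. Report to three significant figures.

AUC = 2610 µg/L·h

Trapezoidal AUC_0→12.75:
  [0→0.25]: (0.0+348.9)/2 × 0.25 = 43.6125
  [0.25→4.25]: (348.9+349.6)/2 × 4 = 1397.0
  [4.25→6.25]: (349.6+200.4)/2 × 2 = 550.0
  [6.25→8.25]: (200.4+114.7)/2 × 2 = 315.1
  [8.25→9.75]: (114.7+75.5)/2 × 1.5 = 142.65
  [9.75→12.75]: (75.5+32.7)/2 × 3 = 162.3
  Sum = 2610.6625 µg/L·h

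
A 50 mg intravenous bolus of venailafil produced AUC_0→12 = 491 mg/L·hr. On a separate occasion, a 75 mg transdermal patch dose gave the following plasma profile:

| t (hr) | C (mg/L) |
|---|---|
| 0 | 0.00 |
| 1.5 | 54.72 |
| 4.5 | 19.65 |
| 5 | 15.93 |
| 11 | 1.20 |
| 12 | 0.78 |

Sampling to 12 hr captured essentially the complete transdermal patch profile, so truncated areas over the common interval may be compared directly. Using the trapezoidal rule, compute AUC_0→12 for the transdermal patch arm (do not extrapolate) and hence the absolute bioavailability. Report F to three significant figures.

Trapezoidal AUC_0→12 (transdermal patch):
  [0→1.5]: (0.00+54.72)/2 × 1.5 = 41.04
  [1.5→4.5]: (54.72+19.65)/2 × 3 = 111.555
  [4.5→5]: (19.65+15.93)/2 × 0.5 = 8.895
  [5→11]: (15.93+1.20)/2 × 6 = 51.39
  [11→12]: (1.20+0.78)/2 × 1 = 0.99
  Sum = 213.87 mg/L·hr
F = (AUC_ev/D_ev)/(AUC_iv/D_iv) = (213.87/75)/(491/50) = 2.8516/9.82 = 0.2904

F = 0.290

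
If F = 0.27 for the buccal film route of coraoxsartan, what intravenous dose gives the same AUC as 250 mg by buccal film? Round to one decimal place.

Systemic exposure from an extravascular dose = F × D_ev, so the equivalent IV dose is F × D_ev.
D_iv = F × D_ev = 0.27 × 250 = 67.5 mg

D_iv = 67.5 mg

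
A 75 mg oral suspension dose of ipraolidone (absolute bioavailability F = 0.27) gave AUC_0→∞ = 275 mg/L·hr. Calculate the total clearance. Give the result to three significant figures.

CL = F × Dose / AUC_0→∞
   = 0.27 × 75 / 275 = 0.0736364 L/hr

CL = 0.0736 L/hr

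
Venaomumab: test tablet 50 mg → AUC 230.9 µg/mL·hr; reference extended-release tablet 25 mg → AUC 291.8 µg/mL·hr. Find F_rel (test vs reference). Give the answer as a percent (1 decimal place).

F_rel = (AUC_test/D_test) / (AUC_ref/D_ref)
      = (230.9/50) / (291.8/25)
      = 4.618 / 11.672 = 0.3956 = 39.56%

F_rel = 39.6%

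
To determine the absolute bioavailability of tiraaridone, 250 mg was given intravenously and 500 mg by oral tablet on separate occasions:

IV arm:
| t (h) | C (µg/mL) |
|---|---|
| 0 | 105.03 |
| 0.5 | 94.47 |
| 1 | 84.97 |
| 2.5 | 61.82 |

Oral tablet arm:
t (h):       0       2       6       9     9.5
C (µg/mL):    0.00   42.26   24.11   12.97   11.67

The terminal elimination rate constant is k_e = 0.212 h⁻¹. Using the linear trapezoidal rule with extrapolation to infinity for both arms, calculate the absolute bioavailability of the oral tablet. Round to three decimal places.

Trapezoidal AUC_0→2.5 (IV):
  [0→0.5]: (105.03+94.47)/2 × 0.5 = 49.875
  [0.5→1]: (94.47+84.97)/2 × 0.5 = 44.86
  [1→2.5]: (84.97+61.82)/2 × 1.5 = 110.0925
  Sum = 204.8275 µg/mL·h
IV tail: 61.82/0.212 = 291.604; AUC_iv,0→∞ = 204.8275 + 291.604 = 496.4315 µg/mL·h
Trapezoidal AUC_0→9.5 (oral tablet):
  [0→2]: (0.00+42.26)/2 × 2 = 42.26
  [2→6]: (42.26+24.11)/2 × 4 = 132.74
  [6→9]: (24.11+12.97)/2 × 3 = 55.62
  [9→9.5]: (12.97+11.67)/2 × 0.5 = 6.16
  Sum = 236.78 µg/mL·h
oral tablet tail: 11.67/0.212 = 55.047; AUC_ev,0→∞ = 236.78 + 55.047 = 291.827 µg/mL·h
F = (AUC_ev/D_ev)/(AUC_iv/D_iv) = (291.827/500)/(496.4315/250) = 0.583654/1.985726 = 0.2939

F = 0.294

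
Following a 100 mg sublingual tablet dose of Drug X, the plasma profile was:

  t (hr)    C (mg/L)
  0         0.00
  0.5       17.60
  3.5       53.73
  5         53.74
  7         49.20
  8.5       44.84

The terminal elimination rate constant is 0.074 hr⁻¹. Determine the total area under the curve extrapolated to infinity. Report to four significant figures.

AUC = 971.4 mg/L·hr

Trapezoidal AUC_0→8.5:
  [0→0.5]: (0.00+17.60)/2 × 0.5 = 4.4
  [0.5→3.5]: (17.60+53.73)/2 × 3 = 106.995
  [3.5→5]: (53.73+53.74)/2 × 1.5 = 80.6025
  [5→7]: (53.74+49.20)/2 × 2 = 102.94
  [7→8.5]: (49.20+44.84)/2 × 1.5 = 70.53
  Sum = 365.4675 mg/L·hr
Extrapolated tail: C_last / k_e = 44.84 / 0.074 = 605.946
AUC_0→∞ = 365.4675 + 605.946 = 971.4135 mg/L·hr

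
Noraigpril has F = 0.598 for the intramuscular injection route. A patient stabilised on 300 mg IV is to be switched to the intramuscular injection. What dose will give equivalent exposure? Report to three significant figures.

D_intramuscular = 502 mg

For equal systemic exposure: F × D_ev = D_iv
D_ev = D_iv / F = 300 / 0.598 = 501.672 mg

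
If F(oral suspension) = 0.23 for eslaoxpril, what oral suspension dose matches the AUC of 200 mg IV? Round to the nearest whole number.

For equal systemic exposure: F × D_ev = D_iv
D_ev = D_iv / F = 200 / 0.23 = 869.565 mg

D_oral = 870 mg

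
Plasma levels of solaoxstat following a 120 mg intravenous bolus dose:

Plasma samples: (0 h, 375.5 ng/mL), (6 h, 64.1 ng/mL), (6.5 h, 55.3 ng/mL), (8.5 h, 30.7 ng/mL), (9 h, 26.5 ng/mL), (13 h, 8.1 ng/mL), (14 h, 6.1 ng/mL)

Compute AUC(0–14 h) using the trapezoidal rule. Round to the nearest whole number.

AUC = 1525 ng/mL·h

Trapezoidal AUC_0→14:
  [0→6]: (375.5+64.1)/2 × 6 = 1318.8
  [6→6.5]: (64.1+55.3)/2 × 0.5 = 29.85
  [6.5→8.5]: (55.3+30.7)/2 × 2 = 86.0
  [8.5→9]: (30.7+26.5)/2 × 0.5 = 14.3
  [9→13]: (26.5+8.1)/2 × 4 = 69.2
  [13→14]: (8.1+6.1)/2 × 1 = 7.1
  Sum = 1525.25 ng/mL·h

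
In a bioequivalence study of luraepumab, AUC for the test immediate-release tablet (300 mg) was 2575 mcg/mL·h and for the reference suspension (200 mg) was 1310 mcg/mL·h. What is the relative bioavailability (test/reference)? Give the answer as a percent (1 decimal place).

F_rel = (AUC_test/D_test) / (AUC_ref/D_ref)
      = (2575/300) / (1310/200)
      = 8.58333 / 6.55 = 1.3104 = 131.04%

F_rel = 131.0%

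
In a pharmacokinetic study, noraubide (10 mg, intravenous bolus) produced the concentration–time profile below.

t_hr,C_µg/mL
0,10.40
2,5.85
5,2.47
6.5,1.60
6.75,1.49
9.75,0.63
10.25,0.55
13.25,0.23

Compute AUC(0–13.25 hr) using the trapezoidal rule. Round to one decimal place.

AUC = 36.8 µg/mL·hr

Trapezoidal AUC_0→13.25:
  [0→2]: (10.40+5.85)/2 × 2 = 16.25
  [2→5]: (5.85+2.47)/2 × 3 = 12.48
  [5→6.5]: (2.47+1.60)/2 × 1.5 = 3.0525
  [6.5→6.75]: (1.60+1.49)/2 × 0.25 = 0.38625
  [6.75→9.75]: (1.49+0.63)/2 × 3 = 3.18
  [9.75→10.25]: (0.63+0.55)/2 × 0.5 = 0.295
  [10.25→13.25]: (0.55+0.23)/2 × 3 = 1.17
  Sum = 36.81375 µg/mL·hr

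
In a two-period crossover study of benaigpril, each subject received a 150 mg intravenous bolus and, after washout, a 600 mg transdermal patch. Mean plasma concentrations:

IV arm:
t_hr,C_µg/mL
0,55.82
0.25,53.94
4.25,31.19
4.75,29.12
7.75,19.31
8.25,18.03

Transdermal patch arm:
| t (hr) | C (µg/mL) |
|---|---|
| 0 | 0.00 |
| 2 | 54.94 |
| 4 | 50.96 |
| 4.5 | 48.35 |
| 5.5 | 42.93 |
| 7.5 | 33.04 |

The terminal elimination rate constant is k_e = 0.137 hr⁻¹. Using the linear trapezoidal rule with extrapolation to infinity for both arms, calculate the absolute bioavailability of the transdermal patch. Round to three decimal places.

Trapezoidal AUC_0→8.25 (IV):
  [0→0.25]: (55.82+53.94)/2 × 0.25 = 13.72
  [0.25→4.25]: (53.94+31.19)/2 × 4 = 170.26
  [4.25→4.75]: (31.19+29.12)/2 × 0.5 = 15.0775
  [4.75→7.75]: (29.12+19.31)/2 × 3 = 72.645
  [7.75→8.25]: (19.31+18.03)/2 × 0.5 = 9.335
  Sum = 281.0375 µg/mL·hr
IV tail: 18.03/0.137 = 131.606; AUC_iv,0→∞ = 281.0375 + 131.606 = 412.6435 µg/mL·hr
Trapezoidal AUC_0→7.5 (transdermal patch):
  [0→2]: (0.00+54.94)/2 × 2 = 54.94
  [2→4]: (54.94+50.96)/2 × 2 = 105.9
  [4→4.5]: (50.96+48.35)/2 × 0.5 = 24.8275
  [4.5→5.5]: (48.35+42.93)/2 × 1 = 45.64
  [5.5→7.5]: (42.93+33.04)/2 × 2 = 75.97
  Sum = 307.2775 µg/mL·hr
transdermal patch tail: 33.04/0.137 = 241.168; AUC_ev,0→∞ = 307.2775 + 241.168 = 548.4455 µg/mL·hr
F = (AUC_ev/D_ev)/(AUC_iv/D_iv) = (548.4455/600)/(412.6435/150) = 0.914076/2.75096 = 0.3323

F = 0.332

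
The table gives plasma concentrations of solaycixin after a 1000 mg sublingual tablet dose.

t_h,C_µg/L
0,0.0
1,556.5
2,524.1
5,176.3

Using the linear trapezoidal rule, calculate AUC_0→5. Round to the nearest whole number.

Trapezoidal AUC_0→5:
  [0→1]: (0.0+556.5)/2 × 1 = 278.25
  [1→2]: (556.5+524.1)/2 × 1 = 540.3
  [2→5]: (524.1+176.3)/2 × 3 = 1050.6
  Sum = 1869.15 µg/L·h

AUC = 1869 µg/L·h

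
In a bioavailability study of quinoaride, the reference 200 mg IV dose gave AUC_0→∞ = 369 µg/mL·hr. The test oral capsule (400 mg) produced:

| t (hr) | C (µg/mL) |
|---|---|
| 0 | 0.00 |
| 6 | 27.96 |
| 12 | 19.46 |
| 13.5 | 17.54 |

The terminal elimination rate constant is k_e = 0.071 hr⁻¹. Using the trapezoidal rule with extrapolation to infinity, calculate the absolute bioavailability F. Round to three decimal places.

Trapezoidal AUC_0→13.5 (oral capsule):
  [0→6]: (0.00+27.96)/2 × 6 = 83.88
  [6→12]: (27.96+19.46)/2 × 6 = 142.26
  [12→13.5]: (19.46+17.54)/2 × 1.5 = 27.75
  Sum = 253.89 µg/mL·hr
Tail: C_last/k_e = 17.54/0.071 = 247.042
AUC_0→∞ (oral capsule) = 253.89 + 247.042 = 500.932 µg/mL·hr
F = (AUC_ev/D_ev)/(AUC_iv/D_iv) = (500.932/400)/(369/200) = 1.25233/1.845 = 0.6788

F = 0.679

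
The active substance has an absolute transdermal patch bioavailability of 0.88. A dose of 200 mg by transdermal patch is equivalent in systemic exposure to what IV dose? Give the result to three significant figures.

Systemic exposure from an extravascular dose = F × D_ev, so the equivalent IV dose is F × D_ev.
D_iv = F × D_ev = 0.88 × 200 = 176 mg

D_iv = 176 mg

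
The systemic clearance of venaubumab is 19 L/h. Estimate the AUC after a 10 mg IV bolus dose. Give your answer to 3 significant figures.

AUC_0→∞ = Dose_iv / CL
        = 10 / 19 = 0.526316 mg/L·h

AUC = 0.526 mg/L·h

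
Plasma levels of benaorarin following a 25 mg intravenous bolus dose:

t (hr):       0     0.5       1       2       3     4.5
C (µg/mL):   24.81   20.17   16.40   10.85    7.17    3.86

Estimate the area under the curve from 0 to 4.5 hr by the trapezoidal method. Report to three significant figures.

Trapezoidal AUC_0→4.5:
  [0→0.5]: (24.81+20.17)/2 × 0.5 = 11.245
  [0.5→1]: (20.17+16.40)/2 × 0.5 = 9.1425
  [1→2]: (16.40+10.85)/2 × 1 = 13.625
  [2→3]: (10.85+7.17)/2 × 1 = 9.01
  [3→4.5]: (7.17+3.86)/2 × 1.5 = 8.2725
  Sum = 51.295 µg/mL·hr

AUC = 51.3 µg/mL·hr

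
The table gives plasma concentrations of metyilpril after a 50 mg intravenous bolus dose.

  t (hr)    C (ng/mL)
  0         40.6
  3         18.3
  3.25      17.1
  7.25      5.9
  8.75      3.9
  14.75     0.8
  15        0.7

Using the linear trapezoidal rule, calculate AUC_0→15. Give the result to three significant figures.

Trapezoidal AUC_0→15:
  [0→3]: (40.6+18.3)/2 × 3 = 88.35
  [3→3.25]: (18.3+17.1)/2 × 0.25 = 4.425
  [3.25→7.25]: (17.1+5.9)/2 × 4 = 46.0
  [7.25→8.75]: (5.9+3.9)/2 × 1.5 = 7.35
  [8.75→14.75]: (3.9+0.8)/2 × 6 = 14.1
  [14.75→15]: (0.8+0.7)/2 × 0.25 = 0.1875
  Sum = 160.4125 ng/mL·hr

AUC = 160 ng/mL·hr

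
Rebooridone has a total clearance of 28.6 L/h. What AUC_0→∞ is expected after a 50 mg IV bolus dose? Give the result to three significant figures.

AUC_0→∞ = Dose_iv / CL
        = 50 / 28.6 = 1.74825 mg/L·h

AUC = 1.75 mg/L·h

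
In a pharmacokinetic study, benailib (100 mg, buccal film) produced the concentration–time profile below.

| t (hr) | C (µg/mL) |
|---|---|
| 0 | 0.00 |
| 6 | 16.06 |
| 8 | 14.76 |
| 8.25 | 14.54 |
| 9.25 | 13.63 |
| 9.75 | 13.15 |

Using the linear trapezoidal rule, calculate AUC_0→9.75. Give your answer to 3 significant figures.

AUC = 103 µg/mL·hr

Trapezoidal AUC_0→9.75:
  [0→6]: (0.00+16.06)/2 × 6 = 48.18
  [6→8]: (16.06+14.76)/2 × 2 = 30.82
  [8→8.25]: (14.76+14.54)/2 × 0.25 = 3.6625
  [8.25→9.25]: (14.54+13.63)/2 × 1 = 14.085
  [9.25→9.75]: (13.63+13.15)/2 × 0.5 = 6.695
  Sum = 103.4425 µg/mL·hr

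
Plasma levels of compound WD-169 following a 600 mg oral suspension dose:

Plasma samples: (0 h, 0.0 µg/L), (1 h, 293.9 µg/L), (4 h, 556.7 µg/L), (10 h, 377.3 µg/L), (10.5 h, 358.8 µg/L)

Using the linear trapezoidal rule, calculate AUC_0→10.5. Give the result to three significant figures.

Trapezoidal AUC_0→10.5:
  [0→1]: (0.0+293.9)/2 × 1 = 146.95
  [1→4]: (293.9+556.7)/2 × 3 = 1275.9
  [4→10]: (556.7+377.3)/2 × 6 = 2802.0
  [10→10.5]: (377.3+358.8)/2 × 0.5 = 184.025
  Sum = 4408.875 µg/L·h

AUC = 4410 µg/L·h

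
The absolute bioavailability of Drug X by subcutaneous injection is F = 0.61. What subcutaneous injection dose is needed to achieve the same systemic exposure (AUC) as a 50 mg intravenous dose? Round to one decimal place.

For equal systemic exposure: F × D_ev = D_iv
D_ev = D_iv / F = 50 / 0.61 = 81.9672 mg

D_subcutaneous = 82.0 mg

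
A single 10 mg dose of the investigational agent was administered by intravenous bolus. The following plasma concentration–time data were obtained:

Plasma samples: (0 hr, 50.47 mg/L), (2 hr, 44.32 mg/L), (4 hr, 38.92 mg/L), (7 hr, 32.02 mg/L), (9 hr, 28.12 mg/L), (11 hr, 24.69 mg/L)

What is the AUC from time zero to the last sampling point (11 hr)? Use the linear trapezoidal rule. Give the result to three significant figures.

Trapezoidal AUC_0→11:
  [0→2]: (50.47+44.32)/2 × 2 = 94.79
  [2→4]: (44.32+38.92)/2 × 2 = 83.24
  [4→7]: (38.92+32.02)/2 × 3 = 106.41
  [7→9]: (32.02+28.12)/2 × 2 = 60.14
  [9→11]: (28.12+24.69)/2 × 2 = 52.81
  Sum = 397.39 mg/L·hr

AUC = 397 mg/L·hr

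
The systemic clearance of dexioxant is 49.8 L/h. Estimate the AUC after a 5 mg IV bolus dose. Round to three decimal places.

AUC = 0.100 mg/L·h

AUC_0→∞ = Dose_iv / CL
        = 5 / 49.8 = 0.100402 mg/L·h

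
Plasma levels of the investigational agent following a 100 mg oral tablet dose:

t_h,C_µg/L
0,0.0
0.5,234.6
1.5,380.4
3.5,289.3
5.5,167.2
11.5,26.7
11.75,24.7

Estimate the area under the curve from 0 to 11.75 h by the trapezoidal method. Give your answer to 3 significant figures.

AUC = 2080 µg/L·h

Trapezoidal AUC_0→11.75:
  [0→0.5]: (0.0+234.6)/2 × 0.5 = 58.65
  [0.5→1.5]: (234.6+380.4)/2 × 1 = 307.5
  [1.5→3.5]: (380.4+289.3)/2 × 2 = 669.7
  [3.5→5.5]: (289.3+167.2)/2 × 2 = 456.5
  [5.5→11.5]: (167.2+26.7)/2 × 6 = 581.7
  [11.5→11.75]: (26.7+24.7)/2 × 0.25 = 6.425
  Sum = 2080.475 µg/L·h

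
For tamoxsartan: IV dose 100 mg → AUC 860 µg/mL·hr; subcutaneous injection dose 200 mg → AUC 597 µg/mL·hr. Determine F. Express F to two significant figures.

F = (AUC_ev / D_ev) / (AUC_iv / D_iv)
  = (597/200) / (860/100)
  = 2.985 / 8.6 = 0.3471

F = 0.35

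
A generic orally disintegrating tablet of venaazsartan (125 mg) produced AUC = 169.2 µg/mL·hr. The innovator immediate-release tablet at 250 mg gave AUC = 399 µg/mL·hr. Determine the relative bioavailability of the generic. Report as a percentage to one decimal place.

F_rel = 84.8%

F_rel = (AUC_test/D_test) / (AUC_ref/D_ref)
      = (169.2/125) / (399/250)
      = 1.3536 / 1.596 = 0.8481 = 84.81%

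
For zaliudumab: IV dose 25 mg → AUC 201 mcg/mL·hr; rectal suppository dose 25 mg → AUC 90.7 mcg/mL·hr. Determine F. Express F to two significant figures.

F = (AUC_ev / D_ev) / (AUC_iv / D_iv)
  = (90.7/25) / (201/25)
  = 3.628 / 8.04 = 0.4512

F = 0.45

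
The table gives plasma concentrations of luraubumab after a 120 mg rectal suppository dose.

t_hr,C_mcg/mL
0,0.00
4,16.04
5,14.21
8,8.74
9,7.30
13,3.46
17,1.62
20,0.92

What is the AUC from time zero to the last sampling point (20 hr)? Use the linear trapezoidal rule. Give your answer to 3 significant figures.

Trapezoidal AUC_0→20:
  [0→4]: (0.00+16.04)/2 × 4 = 32.08
  [4→5]: (16.04+14.21)/2 × 1 = 15.125
  [5→8]: (14.21+8.74)/2 × 3 = 34.425
  [8→9]: (8.74+7.30)/2 × 1 = 8.02
  [9→13]: (7.30+3.46)/2 × 4 = 21.52
  [13→17]: (3.46+1.62)/2 × 4 = 10.16
  [17→20]: (1.62+0.92)/2 × 3 = 3.81
  Sum = 125.14 mcg/mL·hr

AUC = 125 mcg/mL·hr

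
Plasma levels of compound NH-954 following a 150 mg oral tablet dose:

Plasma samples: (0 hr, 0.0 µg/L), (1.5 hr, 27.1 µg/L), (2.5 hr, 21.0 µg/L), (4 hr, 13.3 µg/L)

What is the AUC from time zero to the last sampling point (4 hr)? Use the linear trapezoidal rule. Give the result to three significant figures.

AUC = 70.1 µg/L·hr

Trapezoidal AUC_0→4:
  [0→1.5]: (0.0+27.1)/2 × 1.5 = 20.325
  [1.5→2.5]: (27.1+21.0)/2 × 1 = 24.05
  [2.5→4]: (21.0+13.3)/2 × 1.5 = 25.725
  Sum = 70.1 µg/L·hr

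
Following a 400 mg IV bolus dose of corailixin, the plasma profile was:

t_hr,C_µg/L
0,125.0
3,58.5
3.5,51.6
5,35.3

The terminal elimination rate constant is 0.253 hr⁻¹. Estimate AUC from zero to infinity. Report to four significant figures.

AUC = 507.5 µg/L·hr

Trapezoidal AUC_0→5:
  [0→3]: (125.0+58.5)/2 × 3 = 275.25
  [3→3.5]: (58.5+51.6)/2 × 0.5 = 27.525
  [3.5→5]: (51.6+35.3)/2 × 1.5 = 65.175
  Sum = 367.95 µg/L·hr
Extrapolated tail: C_last / k_e = 35.3 / 0.253 = 139.526
AUC_0→∞ = 367.95 + 139.526 = 507.476 µg/L·hr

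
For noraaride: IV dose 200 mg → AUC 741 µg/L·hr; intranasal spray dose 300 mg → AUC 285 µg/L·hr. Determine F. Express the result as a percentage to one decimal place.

F = 25.6%

F = (AUC_ev / D_ev) / (AUC_iv / D_iv)
  = (285/300) / (741/200)
  = 0.95 / 3.705 = 0.2564
  = 25.64%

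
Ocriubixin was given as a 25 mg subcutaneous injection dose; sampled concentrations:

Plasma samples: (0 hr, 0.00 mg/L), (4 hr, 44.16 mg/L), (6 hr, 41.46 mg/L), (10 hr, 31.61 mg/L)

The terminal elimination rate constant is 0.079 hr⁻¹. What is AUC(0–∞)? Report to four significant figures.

Trapezoidal AUC_0→10:
  [0→4]: (0.00+44.16)/2 × 4 = 88.32
  [4→6]: (44.16+41.46)/2 × 2 = 85.62
  [6→10]: (41.46+31.61)/2 × 4 = 146.14
  Sum = 320.08 mg/L·hr
Extrapolated tail: C_last / k_e = 31.61 / 0.079 = 400.127
AUC_0→∞ = 320.08 + 400.127 = 720.207 mg/L·hr

AUC = 720.2 mg/L·hr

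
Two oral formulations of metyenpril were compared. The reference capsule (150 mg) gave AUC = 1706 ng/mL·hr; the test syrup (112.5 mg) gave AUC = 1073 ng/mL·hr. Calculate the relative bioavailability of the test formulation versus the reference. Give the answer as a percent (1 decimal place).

F_rel = 83.9%

F_rel = (AUC_test/D_test) / (AUC_ref/D_ref)
      = (1073/112.5) / (1706/150)
      = 9.53778 / 11.3733 = 0.8386 = 83.86%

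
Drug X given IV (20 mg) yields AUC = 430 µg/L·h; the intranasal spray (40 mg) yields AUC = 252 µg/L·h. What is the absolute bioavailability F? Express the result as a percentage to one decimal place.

F = 29.3%

F = (AUC_ev / D_ev) / (AUC_iv / D_iv)
  = (252/40) / (430/20)
  = 6.3 / 21.5 = 0.2930
  = 29.30%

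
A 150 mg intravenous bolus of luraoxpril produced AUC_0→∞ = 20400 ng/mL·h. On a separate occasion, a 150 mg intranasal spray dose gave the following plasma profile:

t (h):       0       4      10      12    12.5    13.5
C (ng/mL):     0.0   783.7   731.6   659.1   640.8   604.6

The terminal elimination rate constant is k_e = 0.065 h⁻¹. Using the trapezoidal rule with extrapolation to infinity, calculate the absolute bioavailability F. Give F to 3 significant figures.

Trapezoidal AUC_0→13.5 (intranasal spray):
  [0→4]: (0.0+783.7)/2 × 4 = 1567.4
  [4→10]: (783.7+731.6)/2 × 6 = 4545.9
  [10→12]: (731.6+659.1)/2 × 2 = 1390.7
  [12→12.5]: (659.1+640.8)/2 × 0.5 = 324.975
  [12.5→13.5]: (640.8+604.6)/2 × 1 = 622.7
  Sum = 8451.675 ng/mL·h
Tail: C_last/k_e = 604.6/0.065 = 9301.538
AUC_0→∞ (intranasal spray) = 8451.675 + 9301.538 = 17753.213 ng/mL·h
F = (AUC_ev/D_ev)/(AUC_iv/D_iv) = (17753.213/150)/(20400/150) = 118.355/136 = 0.8703

F = 0.870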